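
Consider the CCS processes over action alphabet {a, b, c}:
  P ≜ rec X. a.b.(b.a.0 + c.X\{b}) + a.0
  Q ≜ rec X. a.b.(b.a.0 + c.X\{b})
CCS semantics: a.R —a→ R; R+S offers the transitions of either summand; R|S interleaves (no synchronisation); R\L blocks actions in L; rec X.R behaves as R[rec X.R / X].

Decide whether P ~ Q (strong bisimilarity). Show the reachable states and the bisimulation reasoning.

Reachable graph of P (8 states):
  u0 = rec X. a.b.(b.a.0 + c.X\{b}) + a.0 :: =a=> u1, =a=> u2
  u1 = 0 :: stopped
  u2 = b.(b.a.0 + c.(rec X. a.b.(b.a.0 + c.X\{b}) + a.0)\{b}) :: =b=> u3
  u3 = b.a.0 + c.(rec X. a.b.(b.a.0 + c.X\{b}) + a.0)\{b} :: =b=> u4, =c=> u5
  u4 = a.0 :: =a=> u1
  u5 = (rec X. a.b.(b.a.0 + c.X\{b}) + a.0)\{b} :: =a=> u6, =a=> u7
  u6 = (b.(b.a.0 + c.(rec X. a.b.(b.a.0 + c.X\{b}) + a.0)\{b}))\{b} :: stopped
  u7 = 0\{b} :: stopped
Reachable graph of Q (7 states):
  v0 = rec X. a.b.(b.a.0 + c.X\{b}) :: =a=> v1
  v1 = b.(b.a.0 + c.(rec X. a.b.(b.a.0 + c.X\{b}))\{b}) :: =b=> v2
  v2 = b.a.0 + c.(rec X. a.b.(b.a.0 + c.X\{b}))\{b} :: =b=> v3, =c=> v4
  v3 = a.0 :: =a=> v5
  v4 = (rec X. a.b.(b.a.0 + c.X\{b}))\{b} :: =a=> v6
  v5 = 0 :: stopped
  v6 = (b.(b.a.0 + c.(rec X. a.b.(b.a.0 + c.X\{b}))\{b}))\{b} :: stopped
Partition-refinement fixed point:
  B0 = {u0}
  B1 = {u1, u6, u7, v5, v6}
  B2 = {u2, v1}
  B3 = {u3, v2}
  B4 = {u4, u5, v3, v4}
  B5 = {v0}
u0 ∈ B0, v0 ∈ B5 → different blocks

P ≁ Q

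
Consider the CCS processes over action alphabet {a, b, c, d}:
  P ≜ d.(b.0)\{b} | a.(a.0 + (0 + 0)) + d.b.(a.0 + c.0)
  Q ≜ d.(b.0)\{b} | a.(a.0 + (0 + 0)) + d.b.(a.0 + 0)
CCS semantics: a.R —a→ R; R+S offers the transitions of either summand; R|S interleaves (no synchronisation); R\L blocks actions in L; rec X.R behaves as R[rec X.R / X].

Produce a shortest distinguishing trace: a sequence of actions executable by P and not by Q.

dbc

Reachable graph of P (9 states):
  u0 = d.(b.0)\{b} | a.(a.0 + (0 + 0)) + d.b.(a.0 + c.0) ⊢ -a-> u1, -d-> u2, -d-> u3
  u1 = d.(b.0)\{b} | (a.0 + (0 + 0)) ⊢ -a-> u4, -d-> u5
  u2 = (b.0)\{b} | a.(a.0 + (0 + 0)) ⊢ -a-> u5
  u3 = b.(a.0 + c.0) ⊢ -b-> u6
  u4 = d.(b.0)\{b} | 0 ⊢ -d-> u7
  u5 = (b.0)\{b} | (a.0 + (0 + 0)) ⊢ -a-> u7
  u6 = a.0 + c.0 ⊢ -a-> u8, -c-> u8
  u7 = (b.0)\{b} | 0 ⊢ stopped
  u8 = 0 ⊢ stopped
Reachable graph of Q (9 states):
  v0 = d.(b.0)\{b} | a.(a.0 + (0 + 0)) + d.b.(a.0 + 0) ⊢ -a-> v1, -d-> v2, -d-> v3
  v1 = d.(b.0)\{b} | (a.0 + (0 + 0)) ⊢ -a-> v4, -d-> v5
  v2 = (b.0)\{b} | a.(a.0 + (0 + 0)) ⊢ -a-> v5
  v3 = b.(a.0 + 0) ⊢ -b-> v6
  v4 = d.(b.0)\{b} | 0 ⊢ -d-> v7
  v5 = (b.0)\{b} | (a.0 + (0 + 0)) ⊢ -a-> v7
  v6 = a.0 + 0 ⊢ -a-> v8
  v7 = (b.0)\{b} | 0 ⊢ stopped
  v8 = 0 ⊢ stopped
Trace ⟨dbc⟩ through P, begin at {u0}:
  step 1 (d): {u2, u3}
  step 2 (b): {u6}
  step 3 (c): {u8}
  ✓ P
Trace ⟨dbc⟩ through Q, begin at {v0}:
  step 1 (d): {v2, v3}
  step 2 (b): {v6}
  step 3 (c): no successor for Q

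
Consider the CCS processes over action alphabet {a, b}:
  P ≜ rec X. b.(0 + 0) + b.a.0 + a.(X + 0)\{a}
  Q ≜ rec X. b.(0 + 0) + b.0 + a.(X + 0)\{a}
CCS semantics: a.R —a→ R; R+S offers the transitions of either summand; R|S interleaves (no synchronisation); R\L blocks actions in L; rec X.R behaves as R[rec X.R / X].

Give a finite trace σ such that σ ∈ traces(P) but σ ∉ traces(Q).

ba

P's transition system — 7 states:
  u0 = rec X. b.(0 + 0) + b.a.0 + a.(X + 0)\{a} has moves ··a··> u1, ··b··> u2, ··b··> u3
  u1 = ((rec X. b.(0 + 0) + b.a.0 + a.(X + 0)\{a}) + 0)\{a} has moves ··b··> u4, ··b··> u5
  u2 = 0 + 0 has moves ∅
  u3 = a.0 has moves ··a··> u6
  u4 = (0 + 0)\{a} has moves ∅
  u5 = (a.0)\{a} has moves ∅
  u6 = 0 has moves ∅
Q's transition system — 6 states:
  v0 = rec X. b.(0 + 0) + b.0 + a.(X + 0)\{a} has moves ··a··> v1, ··b··> v2, ··b··> v3
  v1 = ((rec X. b.(0 + 0) + b.0 + a.(X + 0)\{a}) + 0)\{a} has moves ··b··> v4, ··b··> v5
  v2 = 0 has moves ∅
  v3 = 0 + 0 has moves ∅
  v4 = (0 + 0)\{a} has moves ∅
  v5 = 0\{a} has moves ∅
Run σ = ⟨ba⟩ on P: start {u0}
  [1] b ⇒ {u2, u3}
  [2] a ⇒ {u6}
  ✓ P
Run σ = ⟨ba⟩ on Q: start {v0}
  [1] b ⇒ {v2, v3}
  [2] a ⇒ ∅  — Q cannot continue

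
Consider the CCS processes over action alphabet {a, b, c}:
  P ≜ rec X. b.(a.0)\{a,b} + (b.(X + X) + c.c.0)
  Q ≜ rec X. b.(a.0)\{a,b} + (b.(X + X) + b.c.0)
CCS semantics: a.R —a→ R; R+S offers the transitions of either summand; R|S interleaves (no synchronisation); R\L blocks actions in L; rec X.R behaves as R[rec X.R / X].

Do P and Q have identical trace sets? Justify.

NO — witness ⟨c⟩

P's transition system — 5 states:
  m0 = rec X. b.(a.0)\{a,b} + (b.(X + X) + c.c.0) ⊢ ··b··> m1, ··b··> m2, ··c··> m3
  m1 = (a.0)\{a,b} ⊢ (no moves)
  m2 = (rec X. b.(a.0)\{a,b} + (b.(X + X) + c.c.0)) + (rec X. b.(a.0)\{a,b} + (b.(X + X) + c.c.0)) ⊢ ··b··> m1, ··b··> m2, ··c··> m3
  m3 = c.0 ⊢ ··c··> m4
  m4 = 0 ⊢ (no moves)
Q's transition system — 5 states:
  n0 = rec X. b.(a.0)\{a,b} + (b.(X + X) + b.c.0) ⊢ ··b··> n1, ··b··> n2, ··b··> n3
  n1 = (a.0)\{a,b} ⊢ (no moves)
  n2 = (rec X. b.(a.0)\{a,b} + (b.(X + X) + b.c.0)) + (rec X. b.(a.0)\{a,b} + (b.(X + X) + b.c.0)) ⊢ ··b··> n1, ··b··> n2, ··b··> n3
  n3 = c.0 ⊢ ··c··> n4
  n4 = 0 ⊢ (no moves)
Executing c from P (initial set {m0}):
  [1] c ⇒ {m3}
  P completes σ.
Executing c from Q (initial set {n0}):
  [1] c ⇒ ∅ (Q stuck)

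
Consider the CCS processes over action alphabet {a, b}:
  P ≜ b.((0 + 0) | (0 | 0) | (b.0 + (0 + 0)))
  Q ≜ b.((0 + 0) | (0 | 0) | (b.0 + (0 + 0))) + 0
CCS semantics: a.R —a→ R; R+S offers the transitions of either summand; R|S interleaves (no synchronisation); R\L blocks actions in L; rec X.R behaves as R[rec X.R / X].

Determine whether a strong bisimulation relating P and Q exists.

LTS(P): 3 reachable states
  u0 = b.((0 + 0) | (0 | 0) | (b.0 + (0 + 0))) → -b-> u1
  u1 = (0 + 0) | (0 | 0) | (b.0 + (0 + 0)) → -b-> u2
  u2 = (0 + 0) | (0 | 0) | 0 → ∅
LTS(Q): 3 reachable states
  v0 = b.((0 + 0) | (0 | 0) | (b.0 + (0 + 0))) + 0 → -b-> v1
  v1 = (0 + 0) | (0 | 0) | (b.0 + (0 + 0)) → -b-> v2
  v2 = (0 + 0) | (0 | 0) | 0 → ∅
Coarsest stable partition (strong bisimilarity classes):
  B0 = {u0, v0}
  B1 = {u1, v1}
  B2 = {u2, v2}
u0 ∈ B0, v0 ∈ B0 → same block

bisimilar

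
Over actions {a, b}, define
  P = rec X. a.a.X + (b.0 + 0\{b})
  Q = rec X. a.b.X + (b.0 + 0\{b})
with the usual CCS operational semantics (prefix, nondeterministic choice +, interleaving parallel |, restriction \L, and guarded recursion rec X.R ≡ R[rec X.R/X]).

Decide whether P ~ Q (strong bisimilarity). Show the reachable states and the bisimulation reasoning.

P's transition system — 3 states:
  s0 = rec X. a.a.X + (b.0 + 0\{b}) | —a→ s1, —b→ s2
  s1 = a.(rec X. a.a.X + (b.0 + 0\{b})) | —a→ s0
  s2 = 0 | ∅
Q's transition system — 3 states:
  t0 = rec X. a.b.X + (b.0 + 0\{b}) | —a→ t1, —b→ t2
  t1 = b.(rec X. a.b.X + (b.0 + 0\{b})) | —b→ t0
  t2 = 0 | ∅
Bisimilarity quotient blocks:
  B0 = {s0}
  B1 = {s1}
  B2 = {s2, t2}
  B3 = {t0}
  B4 = {t1}
s0 ∈ B0, t0 ∈ B3 → different blocks

P ≁ Q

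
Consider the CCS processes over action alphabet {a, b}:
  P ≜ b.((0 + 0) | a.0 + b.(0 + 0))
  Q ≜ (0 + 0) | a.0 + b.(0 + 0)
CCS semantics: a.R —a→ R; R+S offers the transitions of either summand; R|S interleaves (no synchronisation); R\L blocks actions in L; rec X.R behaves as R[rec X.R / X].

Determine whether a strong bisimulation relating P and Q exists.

P ≁ Q

Reachable graph of P (4 states):
  m0 = b.((0 + 0) | a.0 + b.(0 + 0)) → =b=> m1
  m1 = (0 + 0) | a.0 + b.(0 + 0) → =a=> m2, =b=> m3
  m2 = (0 + 0) | 0 → (no moves)
  m3 = 0 + 0 → (no moves)
Reachable graph of Q (3 states):
  n0 = (0 + 0) | a.0 + b.(0 + 0) → =a=> n1, =b=> n2
  n1 = (0 + 0) | 0 → (no moves)
  n2 = 0 + 0 → (no moves)
Partition-refinement fixed point:
  B0 = {m0}
  B1 = {m1, n0}
  B2 = {m2, m3, n1, n2}
m0 ∈ B0, n0 ∈ B1 → different blocks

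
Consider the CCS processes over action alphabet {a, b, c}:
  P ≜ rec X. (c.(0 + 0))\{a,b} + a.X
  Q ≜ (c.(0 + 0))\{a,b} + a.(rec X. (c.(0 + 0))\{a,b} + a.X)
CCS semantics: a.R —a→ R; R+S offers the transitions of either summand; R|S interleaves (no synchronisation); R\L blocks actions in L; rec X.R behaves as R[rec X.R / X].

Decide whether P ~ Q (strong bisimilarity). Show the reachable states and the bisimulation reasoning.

LTS(P): 2 reachable states
  u0 = rec X. (c.(0 + 0))\{a,b} + a.X has moves --a--▸ u0, --c--▸ u1
  u1 = (0 + 0)\{a,b} has moves deadlocked
LTS(Q): 3 reachable states
  v0 = (c.(0 + 0))\{a,b} + a.(rec X. (c.(0 + 0))\{a,b} + a.X) has moves --a--▸ v1, --c--▸ v2
  v1 = rec X. (c.(0 + 0))\{a,b} + a.X has moves --a--▸ v1, --c--▸ v2
  v2 = (0 + 0)\{a,b} has moves deadlocked
Coarsest stable partition (strong bisimilarity classes):
  B0 = {u0, v0, v1}
  B1 = {u1, v2}
u0 ∈ B0, v0 ∈ B0 → same block

bisimilar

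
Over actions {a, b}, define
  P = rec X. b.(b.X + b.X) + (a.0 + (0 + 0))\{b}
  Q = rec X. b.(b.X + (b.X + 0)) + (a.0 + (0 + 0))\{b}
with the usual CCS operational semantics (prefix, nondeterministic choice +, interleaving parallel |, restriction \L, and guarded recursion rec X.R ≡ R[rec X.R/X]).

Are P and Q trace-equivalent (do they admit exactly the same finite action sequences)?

Reachable graph of P (3 states):
  m0 = rec X. b.(b.X + b.X) + (a.0 + (0 + 0))\{b} → -a-> m1, -b-> m2
  m1 = 0\{b} → deadlocked
  m2 = b.(rec X. b.(b.X + b.X) + (a.0 + (0 + 0))\{b}) + b.(rec X. b.(b.X + b.X) + (a.0 + (0 + 0))\{b}) → -b-> m0
Reachable graph of Q (3 states):
  n0 = rec X. b.(b.X + (b.X + 0)) + (a.0 + (0 + 0))\{b} → -a-> n1, -b-> n2
  n1 = 0\{b} → deadlocked
  n2 = b.(rec X. b.(b.X + (b.X + 0)) + (a.0 + (0 + 0))\{b}) + (b.(rec X. b.(b.X + (b.X + 0)) + (a.0 + (0 + 0))\{b}) + 0) → -b-> n0
Partition-refinement fixed point:
  B0 = {m0, n0}
  B1 = {m2, n2}
  B2 = {m1, n1}
m0 ∈ B0, n0 ∈ B0 → same block
Bisimilar ⇒ trace-equivalent.

traces(P) = traces(Q)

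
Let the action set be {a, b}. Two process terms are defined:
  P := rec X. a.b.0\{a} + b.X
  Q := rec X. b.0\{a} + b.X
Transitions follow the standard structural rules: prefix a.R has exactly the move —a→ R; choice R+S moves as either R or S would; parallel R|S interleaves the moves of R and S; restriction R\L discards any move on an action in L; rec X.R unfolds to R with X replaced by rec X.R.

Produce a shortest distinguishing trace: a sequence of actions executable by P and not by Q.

P's transition system — 3 states:
  s0 = rec X. a.b.0\{a} + b.X | —a→ s1, —b→ s0
  s1 = b.0\{a} | —b→ s2
  s2 = 0\{a} | (no moves)
Q's transition system — 2 states:
  t0 = rec X. b.0\{a} + b.X | —b→ t0, —b→ t1
  t1 = 0\{a} | (no moves)
Executing a from P (initial set {s0}):
  [1] a ⇒ {s1}
  — P admits the full trace.
Executing a from Q (initial set {t0}):
  [1] a ⇒ ∅  — Q cannot continue

a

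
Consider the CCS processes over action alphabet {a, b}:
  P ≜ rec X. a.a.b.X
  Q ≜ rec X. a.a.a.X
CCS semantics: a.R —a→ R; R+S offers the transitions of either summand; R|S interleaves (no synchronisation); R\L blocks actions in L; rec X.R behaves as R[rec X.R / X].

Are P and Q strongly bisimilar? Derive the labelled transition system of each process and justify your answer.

P ≁ Q

Reachable graph of P (3 states):
  u0 = rec X. a.a.b.X | =a=> u1
  u1 = a.b.(rec X. a.a.b.X) | =a=> u2
  u2 = b.(rec X. a.a.b.X) | =b=> u0
Reachable graph of Q (3 states):
  v0 = rec X. a.a.a.X | =a=> v1
  v1 = a.a.(rec X. a.a.a.X) | =a=> v2
  v2 = a.(rec X. a.a.a.X) | =a=> v0
Coarsest stable partition (strong bisimilarity classes):
  B0 = {u0}
  B1 = {u1}
  B2 = {u2}
  B3 = {v0, v1, v2}
u0 ∈ B0, v0 ∈ B3 → different blocks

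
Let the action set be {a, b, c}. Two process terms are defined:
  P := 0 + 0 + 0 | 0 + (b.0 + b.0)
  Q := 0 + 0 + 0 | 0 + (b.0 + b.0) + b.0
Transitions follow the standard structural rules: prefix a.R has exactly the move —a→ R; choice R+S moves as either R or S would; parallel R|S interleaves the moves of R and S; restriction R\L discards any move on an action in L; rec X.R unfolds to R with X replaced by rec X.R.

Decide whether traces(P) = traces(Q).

Reachable graph of P (2 states):
  p0 = 0 + 0 + 0 | 0 + (b.0 + b.0) has moves --b--▸ p1
  p1 = 0 has moves (no moves)
Reachable graph of Q (2 states):
  q0 = 0 + 0 + 0 | 0 + (b.0 + b.0) + b.0 has moves --b--▸ q1
  q1 = 0 has moves (no moves)
Bisimilarity quotient blocks:
  B0 = {p0, q0}
  B1 = {p1, q1}
p0 ∈ B0, q0 ∈ B0 → same block
Bisimilar ⇒ trace-equivalent.

trace-equivalent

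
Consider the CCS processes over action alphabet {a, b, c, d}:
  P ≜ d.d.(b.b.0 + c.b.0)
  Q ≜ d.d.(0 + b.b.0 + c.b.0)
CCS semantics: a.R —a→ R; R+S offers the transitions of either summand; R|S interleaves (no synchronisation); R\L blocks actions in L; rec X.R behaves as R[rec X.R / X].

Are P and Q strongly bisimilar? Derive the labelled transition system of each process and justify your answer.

P ~ Q

LTS(P): 5 reachable states
  m0 = d.d.(b.b.0 + c.b.0) | ··d··> m1
  m1 = d.(b.b.0 + c.b.0) | ··d··> m2
  m2 = b.b.0 + c.b.0 | ··b··> m3, ··c··> m3
  m3 = b.0 | ··b··> m4
  m4 = 0 | deadlocked
LTS(Q): 5 reachable states
  n0 = d.d.(0 + b.b.0 + c.b.0) | ··d··> n1
  n1 = d.(0 + b.b.0 + c.b.0) | ··d··> n2
  n2 = 0 + b.b.0 + c.b.0 | ··b··> n3, ··c··> n3
  n3 = b.0 | ··b··> n4
  n4 = 0 | deadlocked
Bisimilarity quotient blocks:
  B0 = {m0, n0}
  B1 = {m1, n1}
  B2 = {m2, n2}
  B3 = {m3, n3}
  B4 = {m4, n4}
m0 ∈ B0, n0 ∈ B0 → same block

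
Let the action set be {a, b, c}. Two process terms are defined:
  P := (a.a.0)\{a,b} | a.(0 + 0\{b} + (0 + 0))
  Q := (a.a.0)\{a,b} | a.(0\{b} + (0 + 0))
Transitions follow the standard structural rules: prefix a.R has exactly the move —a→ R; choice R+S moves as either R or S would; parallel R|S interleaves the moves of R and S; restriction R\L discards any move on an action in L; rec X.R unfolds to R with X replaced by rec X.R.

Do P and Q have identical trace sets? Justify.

Reachable graph of P (2 states):
  u0 = (a.a.0)\{a,b} | a.(0 + 0\{b} + (0 + 0)) → =a=> u1
  u1 = (a.a.0)\{a,b} | (0 + 0\{b} + (0 + 0)) → ·
Reachable graph of Q (2 states):
  v0 = (a.a.0)\{a,b} | a.(0\{b} + (0 + 0)) → =a=> v1
  v1 = (a.a.0)\{a,b} | (0\{b} + (0 + 0)) → ·
Partition-refinement fixed point:
  B0 = {u0, v0}
  B1 = {u1, v1}
u0 ∈ B0, v0 ∈ B0 → same block
Bisimilar ⇒ trace-equivalent.

trace-equivalent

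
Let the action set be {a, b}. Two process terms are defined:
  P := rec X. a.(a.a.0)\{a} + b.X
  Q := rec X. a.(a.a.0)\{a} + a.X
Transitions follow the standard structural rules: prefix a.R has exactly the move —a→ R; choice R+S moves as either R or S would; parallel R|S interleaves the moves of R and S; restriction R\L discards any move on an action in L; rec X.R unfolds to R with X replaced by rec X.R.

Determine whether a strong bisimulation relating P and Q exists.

P's transition system — 2 states:
  m0 = rec X. a.(a.a.0)\{a} + b.X :: =a=> m1, =b=> m0
  m1 = (a.a.0)\{a} :: (no moves)
Q's transition system — 2 states:
  n0 = rec X. a.(a.a.0)\{a} + a.X :: =a=> n0, =a=> n1
  n1 = (a.a.0)\{a} :: (no moves)
Bisimilarity quotient blocks:
  B0 = {m0}
  B1 = {m1, n1}
  B2 = {n0}
m0 ∈ B0, n0 ∈ B2 → different blocks

NO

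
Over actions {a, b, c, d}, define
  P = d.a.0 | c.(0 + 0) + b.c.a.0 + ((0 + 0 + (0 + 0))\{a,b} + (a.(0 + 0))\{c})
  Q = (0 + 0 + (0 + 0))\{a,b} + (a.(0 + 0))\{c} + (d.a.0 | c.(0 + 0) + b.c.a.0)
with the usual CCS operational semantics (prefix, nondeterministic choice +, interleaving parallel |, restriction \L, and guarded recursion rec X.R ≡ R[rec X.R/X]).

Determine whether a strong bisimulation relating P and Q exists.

bisimilar

Reachable graph of P (10 states):
  u0 = d.a.0 | c.(0 + 0) + b.c.a.0 + ((0 + 0 + (0 + 0))\{a,b} + (a.(0 + 0))\{c}) ⊢ ··a··> u1, ··b··> u2, ··c··> u3, ··d··> u4
  u1 = (0 + 0)\{c} ⊢ (no moves)
  u2 = c.a.0 ⊢ ··c··> u5
  u3 = d.a.0 | (0 + 0) ⊢ ··d··> u6
  u4 = a.0 | c.(0 + 0) ⊢ ··a··> u7, ··c··> u6
  u5 = a.0 ⊢ ··a··> u8
  u6 = a.0 | (0 + 0) ⊢ ··a··> u9
  u7 = 0 | c.(0 + 0) ⊢ ··c··> u9
  u8 = 0 ⊢ (no moves)
  u9 = 0 | (0 + 0) ⊢ (no moves)
Reachable graph of Q (10 states):
  v0 = (0 + 0 + (0 + 0))\{a,b} + (a.(0 + 0))\{c} + (d.a.0 | c.(0 + 0) + b.c.a.0) ⊢ ··a··> v1, ··b··> v2, ··c··> v3, ··d··> v4
  v1 = (0 + 0)\{c} ⊢ (no moves)
  v2 = c.a.0 ⊢ ··c··> v5
  v3 = d.a.0 | (0 + 0) ⊢ ··d··> v6
  v4 = a.0 | c.(0 + 0) ⊢ ··a··> v7, ··c··> v6
  v5 = a.0 ⊢ ··a··> v8
  v6 = a.0 | (0 + 0) ⊢ ··a··> v9
  v7 = 0 | c.(0 + 0) ⊢ ··c··> v9
  v8 = 0 ⊢ (no moves)
  v9 = 0 | (0 + 0) ⊢ (no moves)
Partition-refinement fixed point:
  B0 = {u0, v0}
  B1 = {u3, v3}
  B2 = {u5, u6, v5, v6}
  B3 = {u1, u8, u9, v1, v8, v9}
  B4 = {u4, v4}
  B5 = {u7, v7}
  B6 = {u2, v2}
u0 ∈ B0, v0 ∈ B0 → same block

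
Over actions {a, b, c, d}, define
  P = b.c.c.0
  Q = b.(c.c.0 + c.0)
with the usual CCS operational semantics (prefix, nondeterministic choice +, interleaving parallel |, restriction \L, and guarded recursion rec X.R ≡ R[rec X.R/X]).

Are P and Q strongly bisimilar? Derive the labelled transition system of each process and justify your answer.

Reachable graph of P (4 states):
  m0 = b.c.c.0 :: -b-> m1
  m1 = c.c.0 :: -c-> m2
  m2 = c.0 :: -c-> m3
  m3 = 0 :: (no moves)
Reachable graph of Q (4 states):
  n0 = b.(c.c.0 + c.0) :: -b-> n1
  n1 = c.c.0 + c.0 :: -c-> n2, -c-> n3
  n2 = 0 :: (no moves)
  n3 = c.0 :: -c-> n2
Coarsest stable partition (strong bisimilarity classes):
  B0 = {m0}
  B1 = {m1}
  B2 = {m2, n3}
  B3 = {m3, n2}
  B4 = {n0}
  B5 = {n1}
m0 ∈ B0, n0 ∈ B4 → different blocks

P ≁ Q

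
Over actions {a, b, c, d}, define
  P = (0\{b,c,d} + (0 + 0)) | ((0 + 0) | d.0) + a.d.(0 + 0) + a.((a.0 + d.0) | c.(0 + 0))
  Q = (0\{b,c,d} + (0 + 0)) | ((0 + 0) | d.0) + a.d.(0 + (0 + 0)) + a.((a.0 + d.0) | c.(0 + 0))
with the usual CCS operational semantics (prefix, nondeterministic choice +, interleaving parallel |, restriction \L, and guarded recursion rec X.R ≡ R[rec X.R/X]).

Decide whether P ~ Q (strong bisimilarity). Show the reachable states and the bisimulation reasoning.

P ~ Q

Reachable graph of P (8 states):
  u0 = (0\{b,c,d} + (0 + 0)) | ((0 + 0) | d.0) + a.d.(0 + 0) + a.((a.0 + d.0) | c.(0 + 0)) :: =a=> u1, =a=> u2, =d=> u3
  u1 = (a.0 + d.0) | c.(0 + 0) :: =a=> u4, =c=> u5, =d=> u4
  u2 = d.(0 + 0) :: =d=> u6
  u3 = (0\{b,c,d} + (0 + 0)) | ((0 + 0) | 0) :: ·
  u4 = 0 | c.(0 + 0) :: =c=> u7
  u5 = (a.0 + d.0) | (0 + 0) :: =a=> u7, =d=> u7
  u6 = 0 + 0 :: ·
  u7 = 0 | (0 + 0) :: ·
Reachable graph of Q (8 states):
  v0 = (0\{b,c,d} + (0 + 0)) | ((0 + 0) | d.0) + a.d.(0 + (0 + 0)) + a.((a.0 + d.0) | c.(0 + 0)) :: =a=> v1, =a=> v2, =d=> v3
  v1 = (a.0 + d.0) | c.(0 + 0) :: =a=> v4, =c=> v5, =d=> v4
  v2 = d.(0 + (0 + 0)) :: =d=> v6
  v3 = (0\{b,c,d} + (0 + 0)) | ((0 + 0) | 0) :: ·
  v4 = 0 | c.(0 + 0) :: =c=> v7
  v5 = (a.0 + d.0) | (0 + 0) :: =a=> v7, =d=> v7
  v6 = 0 + (0 + 0) :: ·
  v7 = 0 | (0 + 0) :: ·
Bisimilarity quotient blocks:
  B0 = {u0, v0}
  B1 = {u1, v1}
  B2 = {u5, v5}
  B3 = {u3, u6, u7, v3, v6, v7}
  B4 = {u4, v4}
  B5 = {u2, v2}
u0 ∈ B0, v0 ∈ B0 → same block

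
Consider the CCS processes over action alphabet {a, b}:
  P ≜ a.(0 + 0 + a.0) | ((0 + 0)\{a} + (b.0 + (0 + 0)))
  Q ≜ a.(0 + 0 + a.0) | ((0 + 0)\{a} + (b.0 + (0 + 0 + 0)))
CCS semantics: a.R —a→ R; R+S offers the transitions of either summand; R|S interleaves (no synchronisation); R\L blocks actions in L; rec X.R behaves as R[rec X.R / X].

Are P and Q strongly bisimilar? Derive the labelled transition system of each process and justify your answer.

Reachable graph of P (6 states):
  m0 = a.(0 + 0 + a.0) | ((0 + 0)\{a} + (b.0 + (0 + 0))) has moves --a--▸ m1, --b--▸ m2
  m1 = (0 + 0 + a.0) | ((0 + 0)\{a} + (b.0 + (0 + 0))) has moves --a--▸ m3, --b--▸ m4
  m2 = a.(0 + 0 + a.0) | 0 has moves --a--▸ m4
  m3 = 0 | ((0 + 0)\{a} + (b.0 + (0 + 0))) has moves --b--▸ m5
  m4 = (0 + 0 + a.0) | 0 has moves --a--▸ m5
  m5 = 0 | 0 has moves stopped
Reachable graph of Q (6 states):
  n0 = a.(0 + 0 + a.0) | ((0 + 0)\{a} + (b.0 + (0 + 0 + 0))) has moves --a--▸ n1, --b--▸ n2
  n1 = (0 + 0 + a.0) | ((0 + 0)\{a} + (b.0 + (0 + 0 + 0))) has moves --a--▸ n3, --b--▸ n4
  n2 = a.(0 + 0 + a.0) | 0 has moves --a--▸ n4
  n3 = 0 | ((0 + 0)\{a} + (b.0 + (0 + 0 + 0))) has moves --b--▸ n5
  n4 = (0 + 0 + a.0) | 0 has moves --a--▸ n5
  n5 = 0 | 0 has moves stopped
Bisimilarity quotient blocks:
  B0 = {m0, n0}
  B1 = {m1, n1}
  B2 = {m4, n4}
  B3 = {m5, n5}
  B4 = {m3, n3}
  B5 = {m2, n2}
m0 ∈ B0, n0 ∈ B0 → same block

bisimilar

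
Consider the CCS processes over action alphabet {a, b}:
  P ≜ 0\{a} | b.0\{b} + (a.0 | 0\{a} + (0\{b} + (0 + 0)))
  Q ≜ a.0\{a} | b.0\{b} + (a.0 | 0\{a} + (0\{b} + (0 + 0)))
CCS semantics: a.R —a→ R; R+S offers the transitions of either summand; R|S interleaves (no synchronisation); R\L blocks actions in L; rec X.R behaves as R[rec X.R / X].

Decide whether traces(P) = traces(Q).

P's transition system — 3 states:
  p0 = 0\{a} | b.0\{b} + (a.0 | 0\{a} + (0\{b} + (0 + 0))) → ··a··> p1, ··b··> p2
  p1 = 0 | 0\{a} → (no moves)
  p2 = 0\{a} | 0\{b} → (no moves)
Q's transition system — 5 states:
  q0 = a.0\{a} | b.0\{b} + (a.0 | 0\{a} + (0\{b} + (0 + 0))) → ··a··> q1, ··a··> q2, ··b··> q3
  q1 = 0 | 0\{a} → (no moves)
  q2 = 0\{a} | b.0\{b} → ··b··> q4
  q3 = a.0\{a} | 0\{b} → ··a··> q4
  q4 = 0\{a} | 0\{b} → (no moves)
Trace ⟨ab⟩ through Q, begin at {q0}:
  [1] a ⇒ {q1, q2}
  [2] b ⇒ {q4}
  — Q admits the full trace.
Trace ⟨ab⟩ through P, begin at {p0}:
  [1] a ⇒ {p1}
  [2] b ⇒ ∅ (P stuck)

NO — witness ⟨ab⟩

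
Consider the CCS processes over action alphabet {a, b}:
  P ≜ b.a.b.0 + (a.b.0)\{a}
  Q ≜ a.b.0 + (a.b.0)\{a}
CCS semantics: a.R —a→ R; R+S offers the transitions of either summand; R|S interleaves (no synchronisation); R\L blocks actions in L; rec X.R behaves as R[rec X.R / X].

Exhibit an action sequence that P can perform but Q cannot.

Reachable graph of P (4 states):
  p0 = b.a.b.0 + (a.b.0)\{a} | --b--▸ p1
  p1 = a.b.0 | --a--▸ p2
  p2 = b.0 | --b--▸ p3
  p3 = 0 | ·
Reachable graph of Q (3 states):
  q0 = a.b.0 + (a.b.0)\{a} | --a--▸ q1
  q1 = b.0 | --b--▸ q2
  q2 = 0 | ·
Executing b from P (initial set {p0}):
  step 1 (b): {p1}
  ✓ P
Executing b from Q (initial set {q0}):
  step 1 (b): ∅ (Q stuck)

b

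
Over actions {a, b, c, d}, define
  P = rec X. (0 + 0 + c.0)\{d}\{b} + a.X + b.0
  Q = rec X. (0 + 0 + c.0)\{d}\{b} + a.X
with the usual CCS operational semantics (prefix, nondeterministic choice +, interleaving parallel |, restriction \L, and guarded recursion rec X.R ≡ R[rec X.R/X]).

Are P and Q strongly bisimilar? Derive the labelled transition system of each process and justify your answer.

not bisimilar

LTS(P): 3 reachable states
  p0 = rec X. (0 + 0 + c.0)\{d}\{b} + a.X + b.0 :: ··a··> p0, ··b··> p1, ··c··> p2
  p1 = 0 :: ∅
  p2 = 0\{d}\{b} :: ∅
LTS(Q): 2 reachable states
  q0 = rec X. (0 + 0 + c.0)\{d}\{b} + a.X :: ··a··> q0, ··c··> q1
  q1 = 0\{d}\{b} :: ∅
Coarsest stable partition (strong bisimilarity classes):
  B0 = {p0}
  B1 = {p1, p2, q1}
  B2 = {q0}
p0 ∈ B0, q0 ∈ B2 → different blocks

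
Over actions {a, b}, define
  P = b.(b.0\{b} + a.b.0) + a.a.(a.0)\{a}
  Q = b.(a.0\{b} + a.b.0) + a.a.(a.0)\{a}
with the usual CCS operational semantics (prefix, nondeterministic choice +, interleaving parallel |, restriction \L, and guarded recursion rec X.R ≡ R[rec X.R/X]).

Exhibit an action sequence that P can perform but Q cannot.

Reachable graph of P (7 states):
  m0 = b.(b.0\{b} + a.b.0) + a.a.(a.0)\{a} ⊢ -a-> m1, -b-> m2
  m1 = a.(a.0)\{a} ⊢ -a-> m3
  m2 = b.0\{b} + a.b.0 ⊢ -a-> m4, -b-> m5
  m3 = (a.0)\{a} ⊢ stopped
  m4 = b.0 ⊢ -b-> m6
  m5 = 0\{b} ⊢ stopped
  m6 = 0 ⊢ stopped
Reachable graph of Q (7 states):
  n0 = b.(a.0\{b} + a.b.0) + a.a.(a.0)\{a} ⊢ -a-> n1, -b-> n2
  n1 = a.(a.0)\{a} ⊢ -a-> n3
  n2 = a.0\{b} + a.b.0 ⊢ -a-> n4, -a-> n5
  n3 = (a.0)\{a} ⊢ stopped
  n4 = 0\{b} ⊢ stopped
  n5 = b.0 ⊢ -b-> n6
  n6 = 0 ⊢ stopped
Trace ⟨bb⟩ through P, begin at {m0}:
  after b @ step 1: {m2}
  after b @ step 2: {m5}
  ✓ P
Trace ⟨bb⟩ through Q, begin at {n0}:
  after b @ step 1: {n2}
  after b @ step 2: no successor for Q

bb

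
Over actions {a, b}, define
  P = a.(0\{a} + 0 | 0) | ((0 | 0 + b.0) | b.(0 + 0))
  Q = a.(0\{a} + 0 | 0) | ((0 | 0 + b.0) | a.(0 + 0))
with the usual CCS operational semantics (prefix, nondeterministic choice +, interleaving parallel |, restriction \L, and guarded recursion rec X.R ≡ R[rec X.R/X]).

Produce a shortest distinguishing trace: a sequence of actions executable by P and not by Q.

bb

LTS(P): 8 reachable states
  m0 = a.(0\{a} + 0 | 0) | ((0 | 0 + b.0) | b.(0 + 0)) → ··a··> m1, ··b··> m2, ··b··> m3
  m1 = (0\{a} + 0 | 0) | ((0 | 0 + b.0) | b.(0 + 0)) → ··b··> m4, ··b··> m5
  m2 = a.(0\{a} + 0 | 0) | ((0 | 0 + b.0) | (0 + 0)) → ··a··> m4, ··b··> m6
  m3 = a.(0\{a} + 0 | 0) | (0 | b.(0 + 0)) → ··a··> m5, ··b··> m6
  m4 = (0\{a} + 0 | 0) | ((0 | 0 + b.0) | (0 + 0)) → ··b··> m7
  m5 = (0\{a} + 0 | 0) | (0 | b.(0 + 0)) → ··b··> m7
  m6 = a.(0\{a} + 0 | 0) | (0 | (0 + 0)) → ··a··> m7
  m7 = (0\{a} + 0 | 0) | (0 | (0 + 0)) → ∅
LTS(Q): 8 reachable states
  n0 = a.(0\{a} + 0 | 0) | ((0 | 0 + b.0) | a.(0 + 0)) → ··a··> n1, ··a··> n2, ··b··> n3
  n1 = (0\{a} + 0 | 0) | ((0 | 0 + b.0) | a.(0 + 0)) → ··a··> n4, ··b··> n5
  n2 = a.(0\{a} + 0 | 0) | ((0 | 0 + b.0) | (0 + 0)) → ··a··> n4, ··b··> n6
  n3 = a.(0\{a} + 0 | 0) | (0 | a.(0 + 0)) → ··a··> n5, ··a··> n6
  n4 = (0\{a} + 0 | 0) | ((0 | 0 + b.0) | (0 + 0)) → ··b··> n7
  n5 = (0\{a} + 0 | 0) | (0 | a.(0 + 0)) → ··a··> n7
  n6 = a.(0\{a} + 0 | 0) | (0 | (0 + 0)) → ··a··> n7
  n7 = (0\{a} + 0 | 0) | (0 | (0 + 0)) → ∅
Run σ = ⟨bb⟩ on P: start {m0}
  [1] b ⇒ {m2, m3}
  [2] b ⇒ {m6}
  ✓ P
Run σ = ⟨bb⟩ on Q: start {n0}
  [1] b ⇒ {n3}
  [2] b ⇒ ∅ (Q stuck)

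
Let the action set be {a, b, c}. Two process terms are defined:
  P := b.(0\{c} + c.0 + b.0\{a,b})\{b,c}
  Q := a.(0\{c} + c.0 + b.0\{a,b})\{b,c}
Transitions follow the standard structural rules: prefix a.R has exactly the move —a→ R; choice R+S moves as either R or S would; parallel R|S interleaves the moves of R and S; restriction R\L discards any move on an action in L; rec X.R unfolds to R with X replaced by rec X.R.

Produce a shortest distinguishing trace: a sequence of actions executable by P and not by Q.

b

P's transition system — 2 states:
  p0 = b.(0\{c} + c.0 + b.0\{a,b})\{b,c} ⊢ --b--▸ p1
  p1 = (0\{c} + c.0 + b.0\{a,b})\{b,c} ⊢ deadlocked
Q's transition system — 2 states:
  q0 = a.(0\{c} + c.0 + b.0\{a,b})\{b,c} ⊢ --a--▸ q1
  q1 = (0\{c} + c.0 + b.0\{a,b})\{b,c} ⊢ deadlocked
Run σ = ⟨b⟩ on P: start {p0}
  after b @ step 1: {p1}
  — P admits the full trace.
Run σ = ⟨b⟩ on Q: start {q0}
  after b @ step 1: no successor for Q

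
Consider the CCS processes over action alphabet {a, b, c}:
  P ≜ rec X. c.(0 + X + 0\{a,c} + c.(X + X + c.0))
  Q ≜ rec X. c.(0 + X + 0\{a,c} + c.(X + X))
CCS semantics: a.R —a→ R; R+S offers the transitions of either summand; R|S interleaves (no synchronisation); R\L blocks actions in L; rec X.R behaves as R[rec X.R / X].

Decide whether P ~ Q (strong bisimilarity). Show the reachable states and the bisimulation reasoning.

Reachable graph of P (4 states):
  u0 = rec X. c.(0 + X + 0\{a,c} + c.(X + X + c.0)) :: -c-> u1
  u1 = 0 + (rec X. c.(0 + X + 0\{a,c} + c.(X + X + c.0))) + 0\{a,c} + c.((rec X. c.(0 + X + 0\{a,c} + c.(X + X + c.0))) + (rec X. c.(0 + X + 0\{a,c} + c.(X + X + c.0))) + c.0) :: -c-> u1, -c-> u2
  u2 = (rec X. c.(0 + X + 0\{a,c} + c.(X + X + c.0))) + (rec X. c.(0 + X + 0\{a,c} + c.(X + X + c.0))) + c.0 :: -c-> u1, -c-> u3
  u3 = 0 :: (no moves)
Reachable graph of Q (3 states):
  v0 = rec X. c.(0 + X + 0\{a,c} + c.(X + X)) :: -c-> v1
  v1 = 0 + (rec X. c.(0 + X + 0\{a,c} + c.(X + X))) + 0\{a,c} + c.((rec X. c.(0 + X + 0\{a,c} + c.(X + X))) + (rec X. c.(0 + X + 0\{a,c} + c.(X + X)))) :: -c-> v1, -c-> v2
  v2 = (rec X. c.(0 + X + 0\{a,c} + c.(X + X))) + (rec X. c.(0 + X + 0\{a,c} + c.(X + X))) :: -c-> v1
Bisimilarity quotient blocks:
  B0 = {u0}
  B1 = {u1}
  B2 = {u2}
  B3 = {u3}
  B4 = {v0, v1, v2}
u0 ∈ B0, v0 ∈ B4 → different blocks

NO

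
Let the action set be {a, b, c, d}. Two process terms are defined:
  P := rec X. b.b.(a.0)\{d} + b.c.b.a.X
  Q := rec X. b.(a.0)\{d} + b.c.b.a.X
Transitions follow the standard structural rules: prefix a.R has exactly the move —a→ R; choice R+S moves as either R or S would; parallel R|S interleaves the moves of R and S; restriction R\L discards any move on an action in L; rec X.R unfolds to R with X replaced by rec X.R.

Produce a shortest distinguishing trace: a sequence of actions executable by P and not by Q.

LTS(P): 7 reachable states
  s0 = rec X. b.b.(a.0)\{d} + b.c.b.a.X → —b→ s1, —b→ s2
  s1 = b.(a.0)\{d} → —b→ s3
  s2 = c.b.a.(rec X. b.b.(a.0)\{d} + b.c.b.a.X) → —c→ s4
  s3 = (a.0)\{d} → —a→ s5
  s4 = b.a.(rec X. b.b.(a.0)\{d} + b.c.b.a.X) → —b→ s6
  s5 = 0\{d} → ∅
  s6 = a.(rec X. b.b.(a.0)\{d} + b.c.b.a.X) → —a→ s0
LTS(Q): 6 reachable states
  t0 = rec X. b.(a.0)\{d} + b.c.b.a.X → —b→ t1, —b→ t2
  t1 = (a.0)\{d} → —a→ t3
  t2 = c.b.a.(rec X. b.(a.0)\{d} + b.c.b.a.X) → —c→ t4
  t3 = 0\{d} → ∅
  t4 = b.a.(rec X. b.(a.0)\{d} + b.c.b.a.X) → —b→ t5
  t5 = a.(rec X. b.(a.0)\{d} + b.c.b.a.X) → —a→ t0
Run σ = ⟨bb⟩ on P: start {s0}
  [1] b ⇒ {s1, s2}
  [2] b ⇒ {s3}
  — P admits the full trace.
Run σ = ⟨bb⟩ on Q: start {t0}
  [1] b ⇒ {t1, t2}
  [2] b ⇒ no successor for Q

bb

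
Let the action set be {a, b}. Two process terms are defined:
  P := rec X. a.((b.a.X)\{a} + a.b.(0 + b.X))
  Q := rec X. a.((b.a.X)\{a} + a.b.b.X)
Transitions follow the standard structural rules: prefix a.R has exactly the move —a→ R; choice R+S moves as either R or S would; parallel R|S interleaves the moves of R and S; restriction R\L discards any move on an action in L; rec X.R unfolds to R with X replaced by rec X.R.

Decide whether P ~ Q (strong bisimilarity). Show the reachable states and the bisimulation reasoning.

LTS(P): 5 reachable states
  s0 = rec X. a.((b.a.X)\{a} + a.b.(0 + b.X)) ⊢ ··a··> s1
  s1 = (b.a.(rec X. a.((b.a.X)\{a} + a.b.(0 + b.X))))\{a} + a.b.(0 + b.(rec X. a.((b.a.X)\{a} + a.b.(0 + b.X)))) ⊢ ··a··> s2, ··b··> s3
  s2 = b.(0 + b.(rec X. a.((b.a.X)\{a} + a.b.(0 + b.X)))) ⊢ ··b··> s4
  s3 = (a.(rec X. a.((b.a.X)\{a} + a.b.(0 + b.X))))\{a} ⊢ deadlocked
  s4 = 0 + b.(rec X. a.((b.a.X)\{a} + a.b.(0 + b.X))) ⊢ ··b··> s0
LTS(Q): 5 reachable states
  t0 = rec X. a.((b.a.X)\{a} + a.b.b.X) ⊢ ··a··> t1
  t1 = (b.a.(rec X. a.((b.a.X)\{a} + a.b.b.X)))\{a} + a.b.b.(rec X. a.((b.a.X)\{a} + a.b.b.X)) ⊢ ··a··> t2, ··b··> t3
  t2 = b.b.(rec X. a.((b.a.X)\{a} + a.b.b.X)) ⊢ ··b··> t4
  t3 = (a.(rec X. a.((b.a.X)\{a} + a.b.b.X)))\{a} ⊢ deadlocked
  t4 = b.(rec X. a.((b.a.X)\{a} + a.b.b.X)) ⊢ ··b··> t0
Bisimilarity quotient blocks:
  B0 = {s0, t0}
  B1 = {s1, t1}
  B2 = {s3, t3}
  B3 = {s2, t2}
  B4 = {s4, t4}
s0 ∈ B0, t0 ∈ B0 → same block

bisimilar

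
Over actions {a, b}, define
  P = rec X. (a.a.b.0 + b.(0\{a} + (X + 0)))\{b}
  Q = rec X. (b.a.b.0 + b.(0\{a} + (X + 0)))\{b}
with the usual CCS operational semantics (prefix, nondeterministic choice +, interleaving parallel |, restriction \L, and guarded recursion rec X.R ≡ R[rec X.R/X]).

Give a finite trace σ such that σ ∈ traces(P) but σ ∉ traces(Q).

Reachable graph of P (3 states):
  m0 = rec X. (a.a.b.0 + b.(0\{a} + (X + 0)))\{b} | --a--▸ m1
  m1 = (a.b.0)\{b} | --a--▸ m2
  m2 = (b.0)\{b} | ∅
Reachable graph of Q (1 states):
  n0 = rec X. (b.a.b.0 + b.(0\{a} + (X + 0)))\{b} | ∅
Trace ⟨a⟩ through P, begin at {m0}:
  [1] a ⇒ {m1}
  P completes σ.
Trace ⟨a⟩ through Q, begin at {n0}:
  [1] a ⇒ ∅ (Q stuck)

a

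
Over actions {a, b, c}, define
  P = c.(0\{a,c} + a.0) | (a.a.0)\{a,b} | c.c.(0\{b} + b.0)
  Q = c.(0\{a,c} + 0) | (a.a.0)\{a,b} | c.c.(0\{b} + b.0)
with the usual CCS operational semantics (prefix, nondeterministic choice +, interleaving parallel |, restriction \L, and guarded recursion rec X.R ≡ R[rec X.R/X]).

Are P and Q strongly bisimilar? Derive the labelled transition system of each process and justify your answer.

not bisimilar

Reachable graph of P (12 states):
  s0 = c.(0\{a,c} + a.0) | (a.a.0)\{a,b} | c.c.(0\{b} + b.0) ⊢ --c--▸ s1, --c--▸ s2
  s1 = (0\{a,c} + a.0) | (a.a.0)\{a,b} | c.c.(0\{b} + b.0) ⊢ --a--▸ s3, --c--▸ s4
  s2 = c.(0\{a,c} + a.0) | (a.a.0)\{a,b} | c.(0\{b} + b.0) ⊢ --c--▸ s4, --c--▸ s5
  s3 = 0 | (a.a.0)\{a,b} | c.c.(0\{b} + b.0) ⊢ --c--▸ s6
  s4 = (0\{a,c} + a.0) | (a.a.0)\{a,b} | c.(0\{b} + b.0) ⊢ --a--▸ s6, --c--▸ s7
  s5 = c.(0\{a,c} + a.0) | (a.a.0)\{a,b} | (0\{b} + b.0) ⊢ --b--▸ s8, --c--▸ s7
  s6 = 0 | (a.a.0)\{a,b} | c.(0\{b} + b.0) ⊢ --c--▸ s9
  s7 = (0\{a,c} + a.0) | (a.a.0)\{a,b} | (0\{b} + b.0) ⊢ --a--▸ s9, --b--▸ s10
  s8 = c.(0\{a,c} + a.0) | (a.a.0)\{a,b} | 0 ⊢ --c--▸ s10
  s9 = 0 | (a.a.0)\{a,b} | (0\{b} + b.0) ⊢ --b--▸ s11
  s10 = (0\{a,c} + a.0) | (a.a.0)\{a,b} | 0 ⊢ --a--▸ s11
  s11 = 0 | (a.a.0)\{a,b} | 0 ⊢ stopped
Reachable graph of Q (8 states):
  t0 = c.(0\{a,c} + 0) | (a.a.0)\{a,b} | c.c.(0\{b} + b.0) ⊢ --c--▸ t1, --c--▸ t2
  t1 = (0\{a,c} + 0) | (a.a.0)\{a,b} | c.c.(0\{b} + b.0) ⊢ --c--▸ t3
  t2 = c.(0\{a,c} + 0) | (a.a.0)\{a,b} | c.(0\{b} + b.0) ⊢ --c--▸ t3, --c--▸ t4
  t3 = (0\{a,c} + 0) | (a.a.0)\{a,b} | c.(0\{b} + b.0) ⊢ --c--▸ t5
  t4 = c.(0\{a,c} + 0) | (a.a.0)\{a,b} | (0\{b} + b.0) ⊢ --b--▸ t6, --c--▸ t5
  t5 = (0\{a,c} + 0) | (a.a.0)\{a,b} | (0\{b} + b.0) ⊢ --b--▸ t7
  t6 = c.(0\{a,c} + 0) | (a.a.0)\{a,b} | 0 ⊢ --c--▸ t7
  t7 = (0\{a,c} + 0) | (a.a.0)\{a,b} | 0 ⊢ stopped
Bisimilarity quotient blocks:
  B0 = {s0}
  B1 = {s1}
  B2 = {s3, t1}
  B3 = {s6, t3}
  B4 = {s9, t5}
  B5 = {s11, t7}
  B6 = {s4}
  B7 = {s7}
  B8 = {s10}
  B9 = {s2}
  B10 = {s5}
  B11 = {s8}
  B12 = {t0}
  B13 = {t2}
  B14 = {t4}
  B15 = {t6}
s0 ∈ B0, t0 ∈ B12 → different blocks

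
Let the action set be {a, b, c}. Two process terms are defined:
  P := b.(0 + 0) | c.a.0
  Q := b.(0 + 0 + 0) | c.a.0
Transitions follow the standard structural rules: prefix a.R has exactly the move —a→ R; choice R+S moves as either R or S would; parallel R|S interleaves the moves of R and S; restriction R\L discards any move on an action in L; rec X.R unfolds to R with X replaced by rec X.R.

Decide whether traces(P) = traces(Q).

traces(P) = traces(Q)

LTS(P): 6 reachable states
  m0 = b.(0 + 0) | c.a.0 | =b=> m1, =c=> m2
  m1 = (0 + 0) | c.a.0 | =c=> m3
  m2 = b.(0 + 0) | a.0 | =a=> m4, =b=> m3
  m3 = (0 + 0) | a.0 | =a=> m5
  m4 = b.(0 + 0) | 0 | =b=> m5
  m5 = (0 + 0) | 0 | deadlocked
LTS(Q): 6 reachable states
  n0 = b.(0 + 0 + 0) | c.a.0 | =b=> n1, =c=> n2
  n1 = (0 + 0 + 0) | c.a.0 | =c=> n3
  n2 = b.(0 + 0 + 0) | a.0 | =a=> n4, =b=> n3
  n3 = (0 + 0 + 0) | a.0 | =a=> n5
  n4 = b.(0 + 0 + 0) | 0 | =b=> n5
  n5 = (0 + 0 + 0) | 0 | deadlocked
Partition-refinement fixed point:
  B0 = {m0, n0}
  B1 = {m1, n1}
  B2 = {m3, n3}
  B3 = {m5, n5}
  B4 = {m2, n2}
  B5 = {m4, n4}
m0 ∈ B0, n0 ∈ B0 → same block
Bisimilar ⇒ trace-equivalent.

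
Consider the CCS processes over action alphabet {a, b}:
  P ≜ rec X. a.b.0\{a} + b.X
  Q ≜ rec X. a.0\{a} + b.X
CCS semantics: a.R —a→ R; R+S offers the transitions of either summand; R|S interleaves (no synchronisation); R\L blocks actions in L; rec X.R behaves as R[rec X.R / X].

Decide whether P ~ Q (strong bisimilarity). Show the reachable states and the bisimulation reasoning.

LTS(P): 3 reachable states
  p0 = rec X. a.b.0\{a} + b.X :: --a--▸ p1, --b--▸ p0
  p1 = b.0\{a} :: --b--▸ p2
  p2 = 0\{a} :: deadlocked
LTS(Q): 2 reachable states
  q0 = rec X. a.0\{a} + b.X :: --a--▸ q1, --b--▸ q0
  q1 = 0\{a} :: deadlocked
Bisimilarity quotient blocks:
  B0 = {p0}
  B1 = {p1}
  B2 = {p2, q1}
  B3 = {q0}
p0 ∈ B0, q0 ∈ B3 → different blocks

NO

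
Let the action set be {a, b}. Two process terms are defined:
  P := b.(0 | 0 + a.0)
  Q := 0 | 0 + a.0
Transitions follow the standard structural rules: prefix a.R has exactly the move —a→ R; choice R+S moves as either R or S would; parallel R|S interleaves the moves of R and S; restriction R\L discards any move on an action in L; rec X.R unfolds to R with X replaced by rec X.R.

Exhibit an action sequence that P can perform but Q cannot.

P's transition system — 3 states:
  u0 = b.(0 | 0 + a.0) has moves ··b··> u1
  u1 = 0 | 0 + a.0 has moves ··a··> u2
  u2 = 0 has moves stopped
Q's transition system — 2 states:
  v0 = 0 | 0 + a.0 has moves ··a··> v1
  v1 = 0 has moves stopped
Run σ = ⟨b⟩ on P: start {u0}
  step 1 (b): {u1}
  ✓ P
Run σ = ⟨b⟩ on Q: start {v0}
  step 1 (b): ∅ (Q stuck)

b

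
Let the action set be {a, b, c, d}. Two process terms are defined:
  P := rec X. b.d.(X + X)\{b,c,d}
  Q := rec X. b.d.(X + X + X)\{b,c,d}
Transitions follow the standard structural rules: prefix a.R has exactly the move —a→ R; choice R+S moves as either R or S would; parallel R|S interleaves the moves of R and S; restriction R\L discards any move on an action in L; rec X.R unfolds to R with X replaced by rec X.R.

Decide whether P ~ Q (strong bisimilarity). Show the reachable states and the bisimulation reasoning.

bisimilar

LTS(P): 3 reachable states
  u0 = rec X. b.d.(X + X)\{b,c,d} has moves —b→ u1
  u1 = d.((rec X. b.d.(X + X)\{b,c,d}) + (rec X. b.d.(X + X)\{b,c,d}))\{b,c,d} has moves —d→ u2
  u2 = ((rec X. b.d.(X + X)\{b,c,d}) + (rec X. b.d.(X + X)\{b,c,d}))\{b,c,d} has moves stopped
LTS(Q): 3 reachable states
  v0 = rec X. b.d.(X + X + X)\{b,c,d} has moves —b→ v1
  v1 = d.((rec X. b.d.(X + X + X)\{b,c,d}) + (rec X. b.d.(X + X + X)\{b,c,d}) + (rec X. b.d.(X + X + X)\{b,c,d}))\{b,c,d} has moves —d→ v2
  v2 = ((rec X. b.d.(X + X + X)\{b,c,d}) + (rec X. b.d.(X + X + X)\{b,c,d}) + (rec X. b.d.(X + X + X)\{b,c,d}))\{b,c,d} has moves stopped
Bisimilarity quotient blocks:
  B0 = {u0, v0}
  B1 = {u1, v1}
  B2 = {u2, v2}
u0 ∈ B0, v0 ∈ B0 → same block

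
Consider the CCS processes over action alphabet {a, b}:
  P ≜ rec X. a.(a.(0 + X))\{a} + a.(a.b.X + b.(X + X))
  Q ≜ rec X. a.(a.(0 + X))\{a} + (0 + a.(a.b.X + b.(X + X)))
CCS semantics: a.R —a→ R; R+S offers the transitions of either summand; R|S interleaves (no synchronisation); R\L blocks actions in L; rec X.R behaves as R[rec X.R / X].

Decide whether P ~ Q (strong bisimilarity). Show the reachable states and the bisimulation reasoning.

bisimilar

LTS(P): 5 reachable states
  m0 = rec X. a.(a.(0 + X))\{a} + a.(a.b.X + b.(X + X)) :: =a=> m1, =a=> m2
  m1 = (a.(0 + (rec X. a.(a.(0 + X))\{a} + a.(a.b.X + b.(X + X)))))\{a} :: deadlocked
  m2 = a.b.(rec X. a.(a.(0 + X))\{a} + a.(a.b.X + b.(X + X))) + b.((rec X. a.(a.(0 + X))\{a} + a.(a.b.X + b.(X + X))) + (rec X. a.(a.(0 + X))\{a} + a.(a.b.X + b.(X + X)))) :: =a=> m3, =b=> m4
  m3 = b.(rec X. a.(a.(0 + X))\{a} + a.(a.b.X + b.(X + X))) :: =b=> m0
  m4 = (rec X. a.(a.(0 + X))\{a} + a.(a.b.X + b.(X + X))) + (rec X. a.(a.(0 + X))\{a} + a.(a.b.X + b.(X + X))) :: =a=> m1, =a=> m2
LTS(Q): 5 reachable states
  n0 = rec X. a.(a.(0 + X))\{a} + (0 + a.(a.b.X + b.(X + X))) :: =a=> n1, =a=> n2
  n1 = (a.(0 + (rec X. a.(a.(0 + X))\{a} + (0 + a.(a.b.X + b.(X + X))))))\{a} :: deadlocked
  n2 = a.b.(rec X. a.(a.(0 + X))\{a} + (0 + a.(a.b.X + b.(X + X)))) + b.((rec X. a.(a.(0 + X))\{a} + (0 + a.(a.b.X + b.(X + X)))) + (rec X. a.(a.(0 + X))\{a} + (0 + a.(a.b.X + b.(X + X))))) :: =a=> n3, =b=> n4
  n3 = b.(rec X. a.(a.(0 + X))\{a} + (0 + a.(a.b.X + b.(X + X)))) :: =b=> n0
  n4 = (rec X. a.(a.(0 + X))\{a} + (0 + a.(a.b.X + b.(X + X)))) + (rec X. a.(a.(0 + X))\{a} + (0 + a.(a.b.X + b.(X + X)))) :: =a=> n1, =a=> n2
Partition-refinement fixed point:
  B0 = {m0, m4, n0, n4}
  B1 = {m1, n1}
  B2 = {m2, n2}
  B3 = {m3, n3}
m0 ∈ B0, n0 ∈ B0 → same block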